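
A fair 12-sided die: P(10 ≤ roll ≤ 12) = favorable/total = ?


Favorable outcomes (10 ≤ roll ≤ 12): 3
Total outcomes = 12
P = 3/12 = 0.2500

P = 0.2500


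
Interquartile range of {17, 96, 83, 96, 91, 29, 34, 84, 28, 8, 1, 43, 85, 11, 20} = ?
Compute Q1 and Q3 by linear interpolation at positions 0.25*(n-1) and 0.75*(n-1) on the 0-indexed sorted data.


Sorted: 1, 8, 11, 17, 20, 28, 29, 34, 43, 83, 84, 85, 91, 96, 96
Q1 (25th %ile) = 18.5000
Q3 (75th %ile) = 84.5000
IQR = 84.5000 - 18.5000 = 66.0000

IQR = 66.0000


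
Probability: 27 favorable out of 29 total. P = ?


P = 27/29 = 0.9310

P = 0.9310


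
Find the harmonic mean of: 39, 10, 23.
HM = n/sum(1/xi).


Sum of reciprocals = 1/39 + 1/10 + 1/23 = 0.169119
HM = 3/0.169119 = 17.7390

HM = 17.7390


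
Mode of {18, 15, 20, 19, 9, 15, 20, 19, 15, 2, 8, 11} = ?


Frequencies: 2:1, 8:1, 9:1, 11:1, 15:3, 18:1, 19:2, 20:2
Max frequency = 3
Mode = 15

Mode = 15


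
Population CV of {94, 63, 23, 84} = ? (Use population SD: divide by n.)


Mean = 66.0000
SD = 27.2305
CV = (27.2305/66.0000)*100 = 41.2583%

CV = 41.2583%


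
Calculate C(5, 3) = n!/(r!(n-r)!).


C(5,3) = 5!/(3! × 2!)
= 120/(6 × 2)
= 10

C(5,3) = 10


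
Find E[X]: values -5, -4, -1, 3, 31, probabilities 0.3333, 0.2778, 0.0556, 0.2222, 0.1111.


E[X] = -5*0.3333 - 4*0.2778 - 1*0.0556 + 3*0.2222 + 31*0.1111
= -1.6665 - 1.1112 - 0.0556 + 0.6666 + 3.4441
= 1.2774

E[X] = 1.2774


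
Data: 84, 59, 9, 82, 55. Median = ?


Sorted: 9, 55, 59, 82, 84
n = 5 (odd)
Middle value = 59

Median = 59


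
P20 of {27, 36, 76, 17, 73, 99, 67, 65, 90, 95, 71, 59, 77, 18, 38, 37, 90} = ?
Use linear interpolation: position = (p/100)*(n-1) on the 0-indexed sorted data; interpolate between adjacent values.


Sorted: 17, 18, 27, 36, 37, 38, 59, 65, 67, 71, 73, 76, 77, 90, 90, 95, 99
n = 17
Index = 20/100 * 16 = 3.2000
Lower = data[3] = 36, Upper = data[4] = 37
P20 = 36 + 0.2000*(1) = 36.2000

P20 = 36.2000


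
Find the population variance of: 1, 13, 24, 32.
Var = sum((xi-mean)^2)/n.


Mean = 17.5000
Squared deviations: 272.2500, 20.2500, 42.2500, 210.2500
Sum = 545.0000
Variance = 545.0000/4 = 136.2500

Variance = 136.2500


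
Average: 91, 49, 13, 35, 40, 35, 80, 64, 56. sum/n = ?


Sum = 91 + 49 + 13 + 35 + 40 + 35 + 80 + 64 + 56 = 463
n = 9
Mean = 463/9 = 51.4444

Mean = 51.4444


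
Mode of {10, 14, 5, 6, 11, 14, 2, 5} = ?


Frequencies: 2:1, 5:2, 6:1, 10:1, 11:1, 14:2
Max frequency = 2
Mode = 5, 14

Mode = 5, 14


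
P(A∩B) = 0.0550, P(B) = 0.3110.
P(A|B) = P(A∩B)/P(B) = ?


P(A|B) = 0.0550/0.3110 = 0.1768

P(A|B) = 0.1768


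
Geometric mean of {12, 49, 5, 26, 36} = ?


Product = 12 × 49 × 5 × 26 × 36 = 2751840
GM = 2751840^(1/5) = 19.4055

GM = 19.4055


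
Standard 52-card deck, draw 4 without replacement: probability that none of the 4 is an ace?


P(no aces) = (48/52) × (47/51) × (46/50) × (45/49)
= 0.7187

P = 0.7187


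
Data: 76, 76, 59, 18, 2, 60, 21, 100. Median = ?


Sorted: 2, 18, 21, 59, 60, 76, 76, 100
n = 8 (even)
Middle values: 59 and 60
Median = (59+60)/2 = 59.5000

Median = 59.5000


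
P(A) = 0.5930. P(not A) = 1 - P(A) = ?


P(not A) = 1 - 0.5930 = 0.4070

P(not A) = 0.4070


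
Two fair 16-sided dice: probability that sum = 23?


Total outcomes = 16×16 = 256
Favorable (sum = 23): 10
P = 10/256 = 0.0391

P = 0.0391


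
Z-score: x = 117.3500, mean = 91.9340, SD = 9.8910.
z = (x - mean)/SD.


z = (117.3500 - 91.9340)/9.8910
= 25.4160/9.8910
= 2.5696

z = 2.5696


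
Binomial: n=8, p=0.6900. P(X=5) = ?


C(8,5) = 56
p^5 = 0.156403
(1-p)^3 = 0.029791
P = 56 * 0.156403 * 0.029791 = 0.2609

P(X=5) = 0.2609


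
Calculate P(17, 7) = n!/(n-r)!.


P(17,7) = 17!/10!
= 355687428096000/3628800
= 98017920

P(17,7) = 98017920


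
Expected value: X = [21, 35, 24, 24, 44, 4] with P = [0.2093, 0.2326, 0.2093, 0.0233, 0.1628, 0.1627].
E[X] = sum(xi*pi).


E[X] = 21*0.2093 + 35*0.2326 + 24*0.2093 + 24*0.0233 + 44*0.1628 + 4*0.1627
= 4.3953 + 8.1410 + 5.0232 + 0.5592 + 7.1632 + 0.6508
= 25.9327

E[X] = 25.9327


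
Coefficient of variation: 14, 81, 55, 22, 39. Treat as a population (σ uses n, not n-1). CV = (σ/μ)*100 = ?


Mean = 42.2000
SD = 24.0117
CV = (24.0117/42.2000)*100 = 56.8997%

CV = 56.8997%


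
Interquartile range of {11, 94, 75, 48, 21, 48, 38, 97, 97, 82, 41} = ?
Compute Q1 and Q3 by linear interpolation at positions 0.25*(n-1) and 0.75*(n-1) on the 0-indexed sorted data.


Sorted: 11, 21, 38, 41, 48, 48, 75, 82, 94, 97, 97
Q1 (25th %ile) = 39.5000
Q3 (75th %ile) = 88.0000
IQR = 88.0000 - 39.5000 = 48.5000

IQR = 48.5000


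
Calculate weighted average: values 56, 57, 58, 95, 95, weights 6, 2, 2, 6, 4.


Numerator = 56*6 + 57*2 + 58*2 + 95*6 + 95*4 = 1516
Denominator = 6 + 2 + 2 + 6 + 4 = 20
WM = 1516/20 = 75.8000

WM = 75.8000


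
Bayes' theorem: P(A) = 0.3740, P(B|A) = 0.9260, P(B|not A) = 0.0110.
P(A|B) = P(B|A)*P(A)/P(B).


P(B) = P(B|A)*P(A) + P(B|A')*P(A')
= 0.9260*0.3740 + 0.0110*0.6260
= 0.346324 + 0.006886 = 0.353210
P(A|B) = 0.346324/0.353210 = 0.9805

P(A|B) = 0.9805


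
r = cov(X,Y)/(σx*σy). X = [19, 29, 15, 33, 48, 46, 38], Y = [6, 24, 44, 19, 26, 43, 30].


Mean X = 32.5714, Mean Y = 27.4286
SD X = 11.672399, SD Y = 12.350328
Cov = 29.897959
r = 29.897959/(11.672399*12.350328) = 0.2074

r = 0.2074


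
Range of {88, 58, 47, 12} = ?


Max = 88, Min = 12
Range = 88 - 12 = 76

Range = 76


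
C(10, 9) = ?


C(10,9) = 10!/(9! × 1!)
= 3628800/(362880 × 1)
= 10

C(10,9) = 10


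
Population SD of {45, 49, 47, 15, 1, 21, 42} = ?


Mean = 31.4286
Variance = 307.3878
SD = sqrt(307.3878) = 17.5325

SD = 17.5325


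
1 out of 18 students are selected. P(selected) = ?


P = 1/18 = 0.0556

P = 0.0556


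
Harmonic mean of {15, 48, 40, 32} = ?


Sum of reciprocals = 1/15 + 1/48 + 1/40 + 1/32 = 0.143750
HM = 4/0.143750 = 27.8261

HM = 27.8261


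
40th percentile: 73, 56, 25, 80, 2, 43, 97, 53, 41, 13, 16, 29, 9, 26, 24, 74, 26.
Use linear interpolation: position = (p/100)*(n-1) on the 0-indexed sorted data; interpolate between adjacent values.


Sorted: 2, 9, 13, 16, 24, 25, 26, 26, 29, 41, 43, 53, 56, 73, 74, 80, 97
n = 17
Index = 40/100 * 16 = 6.4000
Lower = data[6] = 26, Upper = data[7] = 26
P40 = 26 + 0.4000*(0) = 26.0000

P40 = 26.0000


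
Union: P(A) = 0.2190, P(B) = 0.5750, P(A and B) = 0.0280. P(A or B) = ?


P(A∪B) = 0.2190 + 0.5750 - 0.0280
= 0.7940 - 0.0280
= 0.7660

P(A∪B) = 0.7660


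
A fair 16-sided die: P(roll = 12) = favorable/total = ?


Favorable outcomes (roll = 12): 1
Total outcomes = 16
P = 1/16 = 0.0625

P = 0.0625


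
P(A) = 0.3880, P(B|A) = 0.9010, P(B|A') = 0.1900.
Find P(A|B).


P(B) = P(B|A)*P(A) + P(B|A')*P(A')
= 0.9010*0.3880 + 0.1900*0.6120
= 0.349588 + 0.116280 = 0.465868
P(A|B) = 0.349588/0.465868 = 0.7504

P(A|B) = 0.7504


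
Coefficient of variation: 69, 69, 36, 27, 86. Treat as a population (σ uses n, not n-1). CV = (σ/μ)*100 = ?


Mean = 57.4000
SD = 22.2225
CV = (22.2225/57.4000)*100 = 38.7152%

CV = 38.7152%


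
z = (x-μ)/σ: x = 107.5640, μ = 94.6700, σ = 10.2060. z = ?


z = (107.5640 - 94.6700)/10.2060
= 12.8940/10.2060
= 1.2634

z = 1.2634


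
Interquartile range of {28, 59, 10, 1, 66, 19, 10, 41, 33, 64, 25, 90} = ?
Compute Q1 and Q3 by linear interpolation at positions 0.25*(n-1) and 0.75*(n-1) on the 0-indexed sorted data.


Sorted: 1, 10, 10, 19, 25, 28, 33, 41, 59, 64, 66, 90
Q1 (25th %ile) = 16.7500
Q3 (75th %ile) = 60.2500
IQR = 60.2500 - 16.7500 = 43.5000

IQR = 43.5000


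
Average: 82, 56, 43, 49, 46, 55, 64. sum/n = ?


Sum = 82 + 56 + 43 + 49 + 46 + 55 + 64 = 395
n = 7
Mean = 395/7 = 56.4286

Mean = 56.4286


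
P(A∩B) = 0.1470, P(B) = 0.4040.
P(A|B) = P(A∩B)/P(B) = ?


P(A|B) = 0.1470/0.4040 = 0.3639

P(A|B) = 0.3639


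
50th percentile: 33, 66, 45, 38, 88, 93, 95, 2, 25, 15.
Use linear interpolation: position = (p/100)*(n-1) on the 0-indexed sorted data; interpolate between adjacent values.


Sorted: 2, 15, 25, 33, 38, 45, 66, 88, 93, 95
n = 10
Index = 50/100 * 9 = 4.5000
Lower = data[4] = 38, Upper = data[5] = 45
P50 = 38 + 0.5000*(7) = 41.5000

P50 = 41.5000


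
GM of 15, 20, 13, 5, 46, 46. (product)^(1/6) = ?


Product = 15 × 20 × 13 × 5 × 46 × 46 = 41262000
GM = 41262000^(1/6) = 18.5891

GM = 18.5891


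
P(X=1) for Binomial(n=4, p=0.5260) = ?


C(4,1) = 4
p^1 = 0.526000
(1-p)^3 = 0.106496
P = 4 * 0.526000 * 0.106496 = 0.2241

P(X=1) = 0.2241


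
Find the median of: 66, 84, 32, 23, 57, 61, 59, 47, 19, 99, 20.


Sorted: 19, 20, 23, 32, 47, 57, 59, 61, 66, 84, 99
n = 11 (odd)
Middle value = 57

Median = 57


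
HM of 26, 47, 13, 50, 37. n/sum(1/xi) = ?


Sum of reciprocals = 1/26 + 1/47 + 1/13 + 1/50 + 1/37 = 0.183688
HM = 5/0.183688 = 27.2200

HM = 27.2200


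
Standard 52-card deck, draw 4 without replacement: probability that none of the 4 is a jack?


P(no jacks) = (48/52) × (47/51) × (46/50) × (45/49)
= 0.7187

P = 0.7187


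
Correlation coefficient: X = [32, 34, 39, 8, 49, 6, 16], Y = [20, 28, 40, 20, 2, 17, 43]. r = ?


Mean X = 26.2857, Mean Y = 24.2857
SD X = 15.219483, SD Y = 13.079038
Cov = -38.367347
r = -38.367347/(15.219483*13.079038) = -0.1927

r = -0.1927


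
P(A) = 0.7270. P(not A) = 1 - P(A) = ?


P(not A) = 1 - 0.7270 = 0.2730

P(not A) = 0.2730


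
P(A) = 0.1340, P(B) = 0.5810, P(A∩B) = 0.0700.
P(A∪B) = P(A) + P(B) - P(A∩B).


P(A∪B) = 0.1340 + 0.5810 - 0.0700
= 0.7150 - 0.0700
= 0.6450

P(A∪B) = 0.6450


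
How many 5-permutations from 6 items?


P(6,5) = 6!/1!
= 720/1
= 720

P(6,5) = 720


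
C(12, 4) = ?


C(12,4) = 12!/(4! × 8!)
= 479001600/(24 × 40320)
= 495

C(12,4) = 495


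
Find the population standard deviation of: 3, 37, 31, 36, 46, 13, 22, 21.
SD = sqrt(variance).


Mean = 26.1250
Variance = 173.1094
SD = sqrt(173.1094) = 13.1571

SD = 13.1571


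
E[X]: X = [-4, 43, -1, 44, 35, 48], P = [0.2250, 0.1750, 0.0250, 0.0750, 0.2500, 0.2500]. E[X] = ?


E[X] = -4*0.2250 + 43*0.1750 - 1*0.0250 + 44*0.0750 + 35*0.2500 + 48*0.2500
= -0.9000 + 7.5250 - 0.0250 + 3.3000 + 8.7500 + 12.0000
= 30.6500

E[X] = 30.6500


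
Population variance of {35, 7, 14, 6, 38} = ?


Mean = 20.0000
Squared deviations: 225.0000, 169.0000, 36.0000, 196.0000, 324.0000
Sum = 950.0000
Variance = 950.0000/5 = 190.0000

Variance = 190.0000


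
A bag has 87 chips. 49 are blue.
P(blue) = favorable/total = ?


P = 49/87 = 0.5632

P = 0.5632


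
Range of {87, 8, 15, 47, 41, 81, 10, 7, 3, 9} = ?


Max = 87, Min = 3
Range = 87 - 3 = 84

Range = 84


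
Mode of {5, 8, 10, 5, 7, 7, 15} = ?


Frequencies: 5:2, 7:2, 8:1, 10:1, 15:1
Max frequency = 2
Mode = 5, 7

Mode = 5, 7


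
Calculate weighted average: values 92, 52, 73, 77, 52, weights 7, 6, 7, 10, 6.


Numerator = 92*7 + 52*6 + 73*7 + 77*10 + 52*6 = 2549
Denominator = 7 + 6 + 7 + 10 + 6 = 36
WM = 2549/36 = 70.8056

WM = 70.8056


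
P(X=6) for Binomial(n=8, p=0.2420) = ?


C(8,6) = 28
p^6 = 0.000201
(1-p)^2 = 0.574564
P = 28 * 0.000201 * 0.574564 = 0.0032

P(X=6) = 0.0032


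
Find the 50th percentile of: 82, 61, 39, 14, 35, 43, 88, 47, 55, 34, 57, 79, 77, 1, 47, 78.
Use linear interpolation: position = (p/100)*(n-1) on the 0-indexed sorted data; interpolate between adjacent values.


Sorted: 1, 14, 34, 35, 39, 43, 47, 47, 55, 57, 61, 77, 78, 79, 82, 88
n = 16
Index = 50/100 * 15 = 7.5000
Lower = data[7] = 47, Upper = data[8] = 55
P50 = 47 + 0.5000*(8) = 51.0000

P50 = 51.0000


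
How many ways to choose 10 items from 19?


C(19,10) = 19!/(10! × 9!)
= 121645100408832000/(3628800 × 362880)
= 92378

C(19,10) = 92378


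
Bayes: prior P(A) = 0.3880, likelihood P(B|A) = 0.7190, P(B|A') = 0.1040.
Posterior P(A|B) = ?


P(B) = P(B|A)*P(A) + P(B|A')*P(A')
= 0.7190*0.3880 + 0.1040*0.6120
= 0.278972 + 0.063648 = 0.342620
P(A|B) = 0.278972/0.342620 = 0.8142

P(A|B) = 0.8142


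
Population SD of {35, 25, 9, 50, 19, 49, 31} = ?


Mean = 31.1429
Variance = 194.9796
SD = sqrt(194.9796) = 13.9635

SD = 13.9635


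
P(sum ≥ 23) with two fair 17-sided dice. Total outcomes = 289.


Total outcomes = 17×17 = 289
Favorable (sum ≥ 23): 78
P = 78/289 = 0.2699

P = 0.2699


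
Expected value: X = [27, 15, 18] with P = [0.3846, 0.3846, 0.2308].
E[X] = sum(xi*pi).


E[X] = 27*0.3846 + 15*0.3846 + 18*0.2308
= 10.3842 + 5.7690 + 4.1544
= 20.3076

E[X] = 20.3076


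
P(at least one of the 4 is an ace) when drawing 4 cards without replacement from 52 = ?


P(at least one) = 1 - P(none)
P(none) = (48/52) × (47/51) × (46/50) × (45/49) = 0.718737
P(at least one) = 1 - 0.718737 = 0.2813

P = 0.2813


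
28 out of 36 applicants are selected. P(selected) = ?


P = 28/36 = 0.7778

P = 0.7778


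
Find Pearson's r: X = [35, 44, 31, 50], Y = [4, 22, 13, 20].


Mean X = 40.0000, Mean Y = 14.7500
SD X = 7.449832, SD Y = 7.048936
Cov = 37.750000
r = 37.750000/(7.449832*7.048936) = 0.7189

r = 0.7189


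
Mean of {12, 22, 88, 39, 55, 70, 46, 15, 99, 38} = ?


Sum = 12 + 22 + 88 + 39 + 55 + 70 + 46 + 15 + 99 + 38 = 484
n = 10
Mean = 484/10 = 48.4000

Mean = 48.4000


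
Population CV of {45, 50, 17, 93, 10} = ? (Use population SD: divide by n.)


Mean = 43.0000
SD = 29.3871
CV = (29.3871/43.0000)*100 = 68.3420%

CV = 68.3420%


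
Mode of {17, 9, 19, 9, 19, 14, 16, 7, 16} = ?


Frequencies: 7:1, 9:2, 14:1, 16:2, 17:1, 19:2
Max frequency = 2
Mode = 9, 16, 19

Mode = 9, 16, 19


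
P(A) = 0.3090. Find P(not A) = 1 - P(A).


P(not A) = 1 - 0.3090 = 0.6910

P(not A) = 0.6910


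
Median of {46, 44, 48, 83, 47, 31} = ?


Sorted: 31, 44, 46, 47, 48, 83
n = 6 (even)
Middle values: 46 and 47
Median = (46+47)/2 = 46.5000

Median = 46.5000


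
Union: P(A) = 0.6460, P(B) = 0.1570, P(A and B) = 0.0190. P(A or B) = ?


P(A∪B) = 0.6460 + 0.1570 - 0.0190
= 0.8030 - 0.0190
= 0.7840

P(A∪B) = 0.7840


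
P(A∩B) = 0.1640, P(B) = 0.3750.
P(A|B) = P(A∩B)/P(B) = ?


P(A|B) = 0.1640/0.3750 = 0.4373

P(A|B) = 0.4373


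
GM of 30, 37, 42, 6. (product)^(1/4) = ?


Product = 30 × 37 × 42 × 6 = 279720
GM = 279720^(1/4) = 22.9975

GM = 22.9975


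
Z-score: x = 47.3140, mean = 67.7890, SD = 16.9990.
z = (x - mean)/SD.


z = (47.3140 - 67.7890)/16.9990
= -20.4750/16.9990
= -1.2045

z = -1.2045


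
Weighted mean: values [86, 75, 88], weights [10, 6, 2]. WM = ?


Numerator = 86*10 + 75*6 + 88*2 = 1486
Denominator = 10 + 6 + 2 = 18
WM = 1486/18 = 82.5556

WM = 82.5556


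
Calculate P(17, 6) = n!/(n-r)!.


P(17,6) = 17!/11!
= 355687428096000/39916800
= 8910720

P(17,6) = 8910720


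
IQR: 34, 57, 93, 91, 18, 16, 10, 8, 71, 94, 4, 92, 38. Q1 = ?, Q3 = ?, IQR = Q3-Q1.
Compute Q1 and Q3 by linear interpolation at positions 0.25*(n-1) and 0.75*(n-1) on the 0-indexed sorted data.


Sorted: 4, 8, 10, 16, 18, 34, 38, 57, 71, 91, 92, 93, 94
Q1 (25th %ile) = 16.0000
Q3 (75th %ile) = 91.0000
IQR = 91.0000 - 16.0000 = 75.0000

IQR = 75.0000


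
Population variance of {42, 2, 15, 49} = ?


Mean = 27.0000
Squared deviations: 225.0000, 625.0000, 144.0000, 484.0000
Sum = 1478.0000
Variance = 1478.0000/4 = 369.5000

Variance = 369.5000


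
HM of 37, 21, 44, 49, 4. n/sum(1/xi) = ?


Sum of reciprocals = 1/37 + 1/21 + 1/44 + 1/49 + 1/4 = 0.367782
HM = 5/0.367782 = 13.5950

HM = 13.5950


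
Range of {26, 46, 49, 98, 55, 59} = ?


Max = 98, Min = 26
Range = 98 - 26 = 72

Range = 72


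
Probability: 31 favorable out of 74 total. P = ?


P = 31/74 = 0.4189

P = 0.4189


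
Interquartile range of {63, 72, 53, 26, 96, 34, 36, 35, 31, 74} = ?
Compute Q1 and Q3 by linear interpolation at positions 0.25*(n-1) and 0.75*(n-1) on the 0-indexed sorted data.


Sorted: 26, 31, 34, 35, 36, 53, 63, 72, 74, 96
Q1 (25th %ile) = 34.2500
Q3 (75th %ile) = 69.7500
IQR = 69.7500 - 34.2500 = 35.5000

IQR = 35.5000


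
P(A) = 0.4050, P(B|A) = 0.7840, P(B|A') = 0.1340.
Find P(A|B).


P(B) = P(B|A)*P(A) + P(B|A')*P(A')
= 0.7840*0.4050 + 0.1340*0.5950
= 0.317520 + 0.079730 = 0.397250
P(A|B) = 0.317520/0.397250 = 0.7993

P(A|B) = 0.7993


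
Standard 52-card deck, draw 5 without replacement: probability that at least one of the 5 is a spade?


P(at least one) = 1 - P(none)
P(none) = (39/52) × (38/51) × (37/50) × (36/49) × (35/48) = 0.221534
P(at least one) = 1 - 0.221534 = 0.7785

P = 0.7785


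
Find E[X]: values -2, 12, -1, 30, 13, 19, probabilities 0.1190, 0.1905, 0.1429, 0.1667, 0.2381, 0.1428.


E[X] = -2*0.1190 + 12*0.1905 - 1*0.1429 + 30*0.1667 + 13*0.2381 + 19*0.1428
= -0.2380 + 2.2860 - 0.1429 + 5.0010 + 3.0953 + 2.7132
= 12.7146

E[X] = 12.7146


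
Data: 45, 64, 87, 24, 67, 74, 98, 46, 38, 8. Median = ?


Sorted: 8, 24, 38, 45, 46, 64, 67, 74, 87, 98
n = 10 (even)
Middle values: 46 and 64
Median = (46+64)/2 = 55.0000

Median = 55.0000


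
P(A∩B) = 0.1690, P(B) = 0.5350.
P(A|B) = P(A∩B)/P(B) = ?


P(A|B) = 0.1690/0.5350 = 0.3159

P(A|B) = 0.3159


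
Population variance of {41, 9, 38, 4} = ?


Mean = 23.0000
Squared deviations: 324.0000, 196.0000, 225.0000, 361.0000
Sum = 1106.0000
Variance = 1106.0000/4 = 276.5000

Variance = 276.5000


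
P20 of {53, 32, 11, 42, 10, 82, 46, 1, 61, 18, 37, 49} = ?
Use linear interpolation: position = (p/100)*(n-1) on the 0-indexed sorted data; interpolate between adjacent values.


Sorted: 1, 10, 11, 18, 32, 37, 42, 46, 49, 53, 61, 82
n = 12
Index = 20/100 * 11 = 2.2000
Lower = data[2] = 11, Upper = data[3] = 18
P20 = 11 + 0.2000*(7) = 12.4000

P20 = 12.4000


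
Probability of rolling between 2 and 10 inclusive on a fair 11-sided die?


Favorable outcomes (2 ≤ roll ≤ 10): 9
Total outcomes = 11
P = 9/11 = 0.8182

P = 0.8182


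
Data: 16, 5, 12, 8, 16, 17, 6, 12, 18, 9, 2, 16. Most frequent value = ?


Frequencies: 2:1, 5:1, 6:1, 8:1, 9:1, 12:2, 16:3, 17:1, 18:1
Max frequency = 3
Mode = 16

Mode = 16


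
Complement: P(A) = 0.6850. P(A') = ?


P(not A) = 1 - 0.6850 = 0.3150

P(not A) = 0.3150


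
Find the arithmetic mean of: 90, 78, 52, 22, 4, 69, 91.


Sum = 90 + 78 + 52 + 22 + 4 + 69 + 91 = 406
n = 7
Mean = 406/7 = 58.0000

Mean = 58.0000


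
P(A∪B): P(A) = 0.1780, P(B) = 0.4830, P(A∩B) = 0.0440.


P(A∪B) = 0.1780 + 0.4830 - 0.0440
= 0.6610 - 0.0440
= 0.6170

P(A∪B) = 0.6170


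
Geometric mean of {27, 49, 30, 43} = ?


Product = 27 × 49 × 30 × 43 = 1706670
GM = 1706670^(1/4) = 36.1441

GM = 36.1441


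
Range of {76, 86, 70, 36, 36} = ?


Max = 86, Min = 36
Range = 86 - 36 = 50

Range = 50


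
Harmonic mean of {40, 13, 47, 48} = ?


Sum of reciprocals = 1/40 + 1/13 + 1/47 + 1/48 = 0.144033
HM = 4/0.144033 = 27.7714

HM = 27.7714


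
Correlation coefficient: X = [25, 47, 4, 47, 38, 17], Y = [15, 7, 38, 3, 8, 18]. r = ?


Mean X = 29.6667, Mean Y = 14.8333
SD X = 15.871008, SD Y = 11.509658
Cov = -172.222222
r = -172.222222/(15.871008*11.509658) = -0.9428

r = -0.9428


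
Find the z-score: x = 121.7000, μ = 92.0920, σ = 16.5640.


z = (121.7000 - 92.0920)/16.5640
= 29.6080/16.5640
= 1.7875

z = 1.7875


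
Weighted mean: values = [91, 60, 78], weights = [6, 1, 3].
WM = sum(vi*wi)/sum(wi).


Numerator = 91*6 + 60*1 + 78*3 = 840
Denominator = 6 + 1 + 3 = 10
WM = 840/10 = 84.0000

WM = 84.0000


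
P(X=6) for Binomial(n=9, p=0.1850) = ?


C(9,6) = 84
p^6 = 4.008948e-05
(1-p)^3 = 0.541343
P = 84 * 4.008948e-05 * 0.541343 = 0.0018

P(X=6) = 0.0018


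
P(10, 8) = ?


P(10,8) = 10!/2!
= 3628800/2
= 1814400

P(10,8) = 1814400


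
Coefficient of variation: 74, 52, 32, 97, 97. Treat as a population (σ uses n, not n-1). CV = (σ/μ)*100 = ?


Mean = 70.4000
SD = 25.4606
CV = (25.4606/70.4000)*100 = 36.1656%

CV = 36.1656%


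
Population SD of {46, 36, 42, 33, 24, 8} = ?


Mean = 31.5000
Variance = 158.5833
SD = sqrt(158.5833) = 12.5930

SD = 12.5930


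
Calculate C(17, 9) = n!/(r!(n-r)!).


C(17,9) = 17!/(9! × 8!)
= 355687428096000/(362880 × 40320)
= 24310

C(17,9) = 24310


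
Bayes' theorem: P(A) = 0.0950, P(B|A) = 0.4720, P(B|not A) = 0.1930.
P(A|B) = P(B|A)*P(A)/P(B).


P(B) = P(B|A)*P(A) + P(B|A')*P(A')
= 0.4720*0.0950 + 0.1930*0.9050
= 0.044840 + 0.174665 = 0.219505
P(A|B) = 0.044840/0.219505 = 0.2043

P(A|B) = 0.2043


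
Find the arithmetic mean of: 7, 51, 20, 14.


Sum = 7 + 51 + 20 + 14 = 92
n = 4
Mean = 92/4 = 23.0000

Mean = 23.0000


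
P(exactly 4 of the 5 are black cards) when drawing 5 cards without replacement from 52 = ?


Hypergeometric: P(X=4) = C(26,4)·C(26,1) / C(52,5)
= 14950 × 26 / 2598960
= 388700/2598960 = 0.1496

P = 0.1496


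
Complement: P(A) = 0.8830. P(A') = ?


P(not A) = 1 - 0.8830 = 0.1170

P(not A) = 0.1170


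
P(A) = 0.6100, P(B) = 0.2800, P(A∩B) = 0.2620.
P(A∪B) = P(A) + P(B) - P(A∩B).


P(A∪B) = 0.6100 + 0.2800 - 0.2620
= 0.8900 - 0.2620
= 0.6280

P(A∪B) = 0.6280


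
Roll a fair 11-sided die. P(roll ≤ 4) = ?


Favorable outcomes (roll ≤ 4): 4
Total outcomes = 11
P = 4/11 = 0.3636

P = 0.3636


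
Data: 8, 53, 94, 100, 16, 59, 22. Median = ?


Sorted: 8, 16, 22, 53, 59, 94, 100
n = 7 (odd)
Middle value = 53

Median = 53


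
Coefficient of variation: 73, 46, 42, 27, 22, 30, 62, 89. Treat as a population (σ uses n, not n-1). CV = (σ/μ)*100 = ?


Mean = 48.8750
SD = 22.2959
CV = (22.2959/48.8750)*100 = 45.6183%

CV = 45.6183%


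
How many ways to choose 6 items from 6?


C(6,6) = 6!/(6! × 0!)
= 720/(720 × 1)
= 1

C(6,6) = 1


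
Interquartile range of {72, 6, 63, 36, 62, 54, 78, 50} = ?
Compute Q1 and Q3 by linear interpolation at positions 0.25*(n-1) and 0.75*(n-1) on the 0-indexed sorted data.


Sorted: 6, 36, 50, 54, 62, 63, 72, 78
Q1 (25th %ile) = 46.5000
Q3 (75th %ile) = 65.2500
IQR = 65.2500 - 46.5000 = 18.7500

IQR = 18.7500


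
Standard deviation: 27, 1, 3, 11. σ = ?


Mean = 10.5000
Variance = 104.7500
SD = sqrt(104.7500) = 10.2347

SD = 10.2347


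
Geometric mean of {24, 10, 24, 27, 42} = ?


Product = 24 × 10 × 24 × 27 × 42 = 6531840
GM = 6531840^(1/5) = 23.0678

GM = 23.0678


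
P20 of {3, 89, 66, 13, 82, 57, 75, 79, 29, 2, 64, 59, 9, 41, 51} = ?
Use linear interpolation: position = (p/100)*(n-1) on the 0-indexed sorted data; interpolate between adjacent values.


Sorted: 2, 3, 9, 13, 29, 41, 51, 57, 59, 64, 66, 75, 79, 82, 89
n = 15
Index = 20/100 * 14 = 2.8000
Lower = data[2] = 9, Upper = data[3] = 13
P20 = 9 + 0.8000*(4) = 12.2000

P20 = 12.2000


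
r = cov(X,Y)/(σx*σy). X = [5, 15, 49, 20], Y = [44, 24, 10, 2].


Mean X = 22.2500, Mean Y = 20.0000
SD X = 16.361158, SD Y = 15.937377
Cov = -167.500000
r = -167.500000/(16.361158*15.937377) = -0.6424

r = -0.6424


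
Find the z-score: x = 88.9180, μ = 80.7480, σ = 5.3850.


z = (88.9180 - 80.7480)/5.3850
= 8.1700/5.3850
= 1.5172

z = 1.5172


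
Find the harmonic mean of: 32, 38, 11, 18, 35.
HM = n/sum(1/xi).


Sum of reciprocals = 1/32 + 1/38 + 1/11 + 1/18 + 1/35 = 0.232602
HM = 5/0.232602 = 21.4960

HM = 21.4960


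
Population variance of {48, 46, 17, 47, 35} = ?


Mean = 38.6000
Squared deviations: 88.3600, 54.7600, 466.5600, 70.5600, 12.9600
Sum = 693.2000
Variance = 693.2000/5 = 138.6400

Variance = 138.6400


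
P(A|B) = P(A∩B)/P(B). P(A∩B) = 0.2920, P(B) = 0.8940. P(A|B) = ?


P(A|B) = 0.2920/0.8940 = 0.3266

P(A|B) = 0.3266


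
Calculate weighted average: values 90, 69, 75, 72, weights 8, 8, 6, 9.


Numerator = 90*8 + 69*8 + 75*6 + 72*9 = 2370
Denominator = 8 + 8 + 6 + 9 = 31
WM = 2370/31 = 76.4516

WM = 76.4516


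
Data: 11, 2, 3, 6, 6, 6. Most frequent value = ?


Frequencies: 2:1, 3:1, 6:3, 11:1
Max frequency = 3
Mode = 6

Mode = 6


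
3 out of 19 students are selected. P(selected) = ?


P = 3/19 = 0.1579

P = 0.1579


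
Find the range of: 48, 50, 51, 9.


Max = 51, Min = 9
Range = 51 - 9 = 42

Range = 42


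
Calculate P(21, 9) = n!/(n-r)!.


P(21,9) = 21!/12!
= 51090942171709440000/479001600
= 106661318400

P(21,9) = 106661318400


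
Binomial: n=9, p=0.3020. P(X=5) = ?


C(9,5) = 126
p^5 = 0.002512
(1-p)^4 = 0.237368
P = 126 * 0.002512 * 0.237368 = 0.0751

P(X=5) = 0.0751


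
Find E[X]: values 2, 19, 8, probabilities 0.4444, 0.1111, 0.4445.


E[X] = 2*0.4444 + 19*0.1111 + 8*0.4445
= 0.8888 + 2.1109 + 3.5560
= 6.5557

E[X] = 6.5557


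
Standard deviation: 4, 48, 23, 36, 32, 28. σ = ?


Mean = 28.5000
Variance = 179.9167
SD = sqrt(179.9167) = 13.4133

SD = 13.4133


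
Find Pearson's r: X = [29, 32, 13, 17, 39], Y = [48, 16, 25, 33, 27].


Mean X = 26.0000, Mean Y = 29.8000
SD X = 9.633276, SD Y = 10.609430
Cov = -6.200000
r = -6.200000/(9.633276*10.609430) = -0.0607

r = -0.0607


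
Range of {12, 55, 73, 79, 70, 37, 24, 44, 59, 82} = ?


Max = 82, Min = 12
Range = 82 - 12 = 70

Range = 70


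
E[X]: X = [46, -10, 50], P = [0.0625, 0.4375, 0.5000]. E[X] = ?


E[X] = 46*0.0625 - 10*0.4375 + 50*0.5000
= 2.8750 - 4.3750 + 25.0000
= 23.5000

E[X] = 23.5000


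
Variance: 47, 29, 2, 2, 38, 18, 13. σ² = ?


Mean = 21.2857
Squared deviations: 661.2245, 59.5102, 371.9388, 371.9388, 279.3673, 10.7959, 68.6531
Sum = 1823.4286
Variance = 1823.4286/7 = 260.4898

Variance = 260.4898


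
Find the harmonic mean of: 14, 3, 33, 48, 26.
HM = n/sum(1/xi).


Sum of reciprocals = 1/14 + 1/3 + 1/33 + 1/48 + 1/26 = 0.494360
HM = 5/0.494360 = 10.1141

HM = 10.1141


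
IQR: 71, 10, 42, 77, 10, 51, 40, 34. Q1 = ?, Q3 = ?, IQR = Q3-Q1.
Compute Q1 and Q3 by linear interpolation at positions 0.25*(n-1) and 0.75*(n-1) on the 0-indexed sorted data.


Sorted: 10, 10, 34, 40, 42, 51, 71, 77
Q1 (25th %ile) = 28.0000
Q3 (75th %ile) = 56.0000
IQR = 56.0000 - 28.0000 = 28.0000

IQR = 28.0000


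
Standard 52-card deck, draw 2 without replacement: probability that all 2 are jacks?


P(all jacks) = (4/52) × (3/51)
= 0.0045

P = 0.0045


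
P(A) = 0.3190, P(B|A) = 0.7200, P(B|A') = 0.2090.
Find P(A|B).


P(B) = P(B|A)*P(A) + P(B|A')*P(A')
= 0.7200*0.3190 + 0.2090*0.6810
= 0.229680 + 0.142329 = 0.372009
P(A|B) = 0.229680/0.372009 = 0.6174

P(A|B) = 0.6174


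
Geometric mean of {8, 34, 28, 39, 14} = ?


Product = 8 × 34 × 28 × 39 × 14 = 4158336
GM = 4158336^(1/5) = 21.0758

GM = 21.0758


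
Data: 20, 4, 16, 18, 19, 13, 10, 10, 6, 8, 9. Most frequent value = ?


Frequencies: 4:1, 6:1, 8:1, 9:1, 10:2, 13:1, 16:1, 18:1, 19:1, 20:1
Max frequency = 2
Mode = 10

Mode = 10


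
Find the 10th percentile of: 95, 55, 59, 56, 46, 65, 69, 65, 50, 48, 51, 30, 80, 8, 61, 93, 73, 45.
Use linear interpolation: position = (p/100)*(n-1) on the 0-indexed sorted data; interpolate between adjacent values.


Sorted: 8, 30, 45, 46, 48, 50, 51, 55, 56, 59, 61, 65, 65, 69, 73, 80, 93, 95
n = 18
Index = 10/100 * 17 = 1.7000
Lower = data[1] = 30, Upper = data[2] = 45
P10 = 30 + 0.7000*(15) = 40.5000

P10 = 40.5000


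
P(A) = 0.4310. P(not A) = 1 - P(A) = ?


P(not A) = 1 - 0.4310 = 0.5690

P(not A) = 0.5690


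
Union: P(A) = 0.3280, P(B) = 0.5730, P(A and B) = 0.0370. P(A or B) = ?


P(A∪B) = 0.3280 + 0.5730 - 0.0370
= 0.9010 - 0.0370
= 0.8640

P(A∪B) = 0.8640


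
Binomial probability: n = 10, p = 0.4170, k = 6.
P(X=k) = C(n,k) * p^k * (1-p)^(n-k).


C(10,6) = 210
p^6 = 0.005258
(1-p)^4 = 0.115525
P = 210 * 0.005258 * 0.115525 = 0.1276

P(X=6) = 0.1276


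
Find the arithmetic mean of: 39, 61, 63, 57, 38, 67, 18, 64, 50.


Sum = 39 + 61 + 63 + 57 + 38 + 67 + 18 + 64 + 50 = 457
n = 9
Mean = 457/9 = 50.7778

Mean = 50.7778


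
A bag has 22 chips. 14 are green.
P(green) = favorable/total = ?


P = 14/22 = 0.6364

P = 0.6364


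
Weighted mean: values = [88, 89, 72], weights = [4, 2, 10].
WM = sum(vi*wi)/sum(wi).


Numerator = 88*4 + 89*2 + 72*10 = 1250
Denominator = 4 + 2 + 10 = 16
WM = 1250/16 = 78.1250

WM = 78.1250


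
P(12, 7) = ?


P(12,7) = 12!/5!
= 479001600/120
= 3991680

P(12,7) = 3991680


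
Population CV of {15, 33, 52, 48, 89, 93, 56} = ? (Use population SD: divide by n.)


Mean = 55.1429
SD = 26.0298
CV = (26.0298/55.1429)*100 = 47.2043%

CV = 47.2043%


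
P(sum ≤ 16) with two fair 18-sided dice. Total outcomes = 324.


Total outcomes = 18×18 = 324
Favorable (sum ≤ 16): 120
P = 120/324 = 0.3704

P = 0.3704


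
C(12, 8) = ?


C(12,8) = 12!/(8! × 4!)
= 479001600/(40320 × 24)
= 495

C(12,8) = 495


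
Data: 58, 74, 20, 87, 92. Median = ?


Sorted: 20, 58, 74, 87, 92
n = 5 (odd)
Middle value = 74

Median = 74


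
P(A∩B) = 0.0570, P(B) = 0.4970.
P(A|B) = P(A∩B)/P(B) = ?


P(A|B) = 0.0570/0.4970 = 0.1147

P(A|B) = 0.1147


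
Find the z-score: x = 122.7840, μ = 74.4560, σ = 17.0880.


z = (122.7840 - 74.4560)/17.0880
= 48.3280/17.0880
= 2.8282

z = 2.8282


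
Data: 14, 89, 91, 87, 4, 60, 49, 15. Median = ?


Sorted: 4, 14, 15, 49, 60, 87, 89, 91
n = 8 (even)
Middle values: 49 and 60
Median = (49+60)/2 = 54.5000

Median = 54.5000


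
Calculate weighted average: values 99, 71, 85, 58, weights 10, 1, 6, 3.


Numerator = 99*10 + 71*1 + 85*6 + 58*3 = 1745
Denominator = 10 + 1 + 6 + 3 = 20
WM = 1745/20 = 87.2500

WM = 87.2500


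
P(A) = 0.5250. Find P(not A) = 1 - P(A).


P(not A) = 1 - 0.5250 = 0.4750

P(not A) = 0.4750


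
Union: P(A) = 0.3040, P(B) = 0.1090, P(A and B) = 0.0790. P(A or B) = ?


P(A∪B) = 0.3040 + 0.1090 - 0.0790
= 0.4130 - 0.0790
= 0.3340

P(A∪B) = 0.3340


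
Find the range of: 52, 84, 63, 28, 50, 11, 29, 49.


Max = 84, Min = 11
Range = 84 - 11 = 73

Range = 73


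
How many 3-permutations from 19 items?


P(19,3) = 19!/16!
= 121645100408832000/20922789888000
= 5814

P(19,3) = 5814


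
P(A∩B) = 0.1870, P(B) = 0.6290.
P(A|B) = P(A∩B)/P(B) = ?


P(A|B) = 0.1870/0.6290 = 0.2973

P(A|B) = 0.2973


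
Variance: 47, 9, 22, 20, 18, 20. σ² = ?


Mean = 22.6667
Squared deviations: 592.1111, 186.7778, 0.4444, 7.1111, 21.7778, 7.1111
Sum = 815.3333
Variance = 815.3333/6 = 135.8889

Variance = 135.8889


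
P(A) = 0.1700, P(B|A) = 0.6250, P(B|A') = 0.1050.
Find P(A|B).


P(B) = P(B|A)*P(A) + P(B|A')*P(A')
= 0.6250*0.1700 + 0.1050*0.8300
= 0.106250 + 0.087150 = 0.193400
P(A|B) = 0.106250/0.193400 = 0.5494

P(A|B) = 0.5494


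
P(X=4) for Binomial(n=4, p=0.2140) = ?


C(4,4) = 1
p^4 = 0.002097
(1-p)^0 = 1.000000
P = 1 * 0.002097 * 1.000000 = 0.0021

P(X=4) = 0.0021


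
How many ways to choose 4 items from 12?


C(12,4) = 12!/(4! × 8!)
= 479001600/(24 × 40320)
= 495

C(12,4) = 495


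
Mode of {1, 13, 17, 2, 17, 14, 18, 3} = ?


Frequencies: 1:1, 2:1, 3:1, 13:1, 14:1, 17:2, 18:1
Max frequency = 2
Mode = 17

Mode = 17


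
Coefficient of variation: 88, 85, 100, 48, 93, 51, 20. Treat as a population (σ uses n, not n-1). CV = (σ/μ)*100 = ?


Mean = 69.2857
SD = 27.5666
CV = (27.5666/69.2857)*100 = 39.7869%

CV = 39.7869%


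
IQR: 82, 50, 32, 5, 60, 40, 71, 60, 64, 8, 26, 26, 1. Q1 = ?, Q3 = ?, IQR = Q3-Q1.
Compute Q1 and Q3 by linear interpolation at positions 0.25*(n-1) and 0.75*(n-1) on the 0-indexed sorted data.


Sorted: 1, 5, 8, 26, 26, 32, 40, 50, 60, 60, 64, 71, 82
Q1 (25th %ile) = 26.0000
Q3 (75th %ile) = 60.0000
IQR = 60.0000 - 26.0000 = 34.0000

IQR = 34.0000


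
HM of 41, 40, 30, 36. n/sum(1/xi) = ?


Sum of reciprocals = 1/41 + 1/40 + 1/30 + 1/36 = 0.110501
HM = 4/0.110501 = 36.1987

HM = 36.1987


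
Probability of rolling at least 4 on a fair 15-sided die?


Favorable outcomes (roll ≥ 4): 12
Total outcomes = 15
P = 12/15 = 0.8000

P = 0.8000


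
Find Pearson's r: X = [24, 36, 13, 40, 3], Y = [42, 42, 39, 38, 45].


Mean X = 23.2000, Mean Y = 41.2000
SD X = 13.847743, SD Y = 2.481935
Cov = -19.440000
r = -19.440000/(13.847743*2.481935) = -0.5656

r = -0.5656


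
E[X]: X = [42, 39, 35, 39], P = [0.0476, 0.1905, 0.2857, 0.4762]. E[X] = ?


E[X] = 42*0.0476 + 39*0.1905 + 35*0.2857 + 39*0.4762
= 1.9992 + 7.4295 + 9.9995 + 18.5718
= 38.0000

E[X] = 38.0000


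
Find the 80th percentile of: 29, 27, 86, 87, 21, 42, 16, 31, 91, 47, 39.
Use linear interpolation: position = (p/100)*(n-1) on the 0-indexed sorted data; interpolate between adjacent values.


Sorted: 16, 21, 27, 29, 31, 39, 42, 47, 86, 87, 91
n = 11
Index = 80/100 * 10 = 8.0000
Lower = data[8] = 86, Upper = data[9] = 87
P80 = 86 + 0*(1) = 86.0000

P80 = 86.0000


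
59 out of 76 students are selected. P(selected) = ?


P = 59/76 = 0.7763

P = 0.7763


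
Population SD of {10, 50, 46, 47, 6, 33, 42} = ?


Mean = 33.4286
Variance = 284.5306
SD = sqrt(284.5306) = 16.8680

SD = 16.8680


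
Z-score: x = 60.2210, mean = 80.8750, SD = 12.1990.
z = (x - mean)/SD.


z = (60.2210 - 80.8750)/12.1990
= -20.6540/12.1990
= -1.6931

z = -1.6931


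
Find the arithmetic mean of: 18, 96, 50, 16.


Sum = 18 + 96 + 50 + 16 = 180
n = 4
Mean = 180/4 = 45.0000

Mean = 45.0000


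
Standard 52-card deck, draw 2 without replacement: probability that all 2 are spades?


P(all spades) = (13/52) × (12/51)
= 0.0588

P = 0.0588


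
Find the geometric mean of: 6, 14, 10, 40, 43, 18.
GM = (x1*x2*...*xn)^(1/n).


Product = 6 × 14 × 10 × 40 × 43 × 18 = 26006400
GM = 26006400^(1/6) = 17.2126

GM = 17.2126


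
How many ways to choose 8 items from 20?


C(20,8) = 20!/(8! × 12!)
= 2432902008176640000/(40320 × 479001600)
= 125970

C(20,8) = 125970


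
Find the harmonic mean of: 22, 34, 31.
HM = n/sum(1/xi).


Sum of reciprocals = 1/22 + 1/34 + 1/31 = 0.107124
HM = 3/0.107124 = 28.0048

HM = 28.0048


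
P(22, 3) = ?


P(22,3) = 22!/19!
= 1124000727777607680000/121645100408832000
= 9240

P(22,3) = 9240


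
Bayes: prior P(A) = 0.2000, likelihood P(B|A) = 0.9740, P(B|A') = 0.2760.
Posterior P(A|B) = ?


P(B) = P(B|A)*P(A) + P(B|A')*P(A')
= 0.9740*0.2000 + 0.2760*0.8000
= 0.194800 + 0.220800 = 0.415600
P(A|B) = 0.194800/0.415600 = 0.4687

P(A|B) = 0.4687


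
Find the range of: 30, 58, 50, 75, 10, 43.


Max = 75, Min = 10
Range = 75 - 10 = 65

Range = 65


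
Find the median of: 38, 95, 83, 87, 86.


Sorted: 38, 83, 86, 87, 95
n = 5 (odd)
Middle value = 86

Median = 86


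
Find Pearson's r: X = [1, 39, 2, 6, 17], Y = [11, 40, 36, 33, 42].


Mean X = 13.0000, Mean Y = 32.4000
SD X = 14.184499, SD Y = 11.146300
Cov = 89.800000
r = 89.800000/(14.184499*11.146300) = 0.5680

r = 0.5680


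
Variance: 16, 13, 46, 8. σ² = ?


Mean = 20.7500
Squared deviations: 22.5625, 60.0625, 637.5625, 162.5625
Sum = 882.7500
Variance = 882.7500/4 = 220.6875

Variance = 220.6875


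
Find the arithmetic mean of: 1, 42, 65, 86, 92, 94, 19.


Sum = 1 + 42 + 65 + 86 + 92 + 94 + 19 = 399
n = 7
Mean = 399/7 = 57.0000

Mean = 57.0000


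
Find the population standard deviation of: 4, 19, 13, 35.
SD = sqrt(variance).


Mean = 17.7500
Variance = 127.6875
SD = sqrt(127.6875) = 11.2999

SD = 11.2999


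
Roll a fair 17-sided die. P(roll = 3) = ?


Favorable outcomes (roll = 3): 1
Total outcomes = 17
P = 1/17 = 0.0588

P = 0.0588


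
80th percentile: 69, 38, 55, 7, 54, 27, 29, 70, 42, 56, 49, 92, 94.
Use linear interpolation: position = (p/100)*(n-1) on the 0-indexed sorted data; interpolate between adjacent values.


Sorted: 7, 27, 29, 38, 42, 49, 54, 55, 56, 69, 70, 92, 94
n = 13
Index = 80/100 * 12 = 9.6000
Lower = data[9] = 69, Upper = data[10] = 70
P80 = 69 + 0.6000*(1) = 69.6000

P80 = 69.6000


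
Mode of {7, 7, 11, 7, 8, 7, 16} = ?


Frequencies: 7:4, 8:1, 11:1, 16:1
Max frequency = 4
Mode = 7

Mode = 7


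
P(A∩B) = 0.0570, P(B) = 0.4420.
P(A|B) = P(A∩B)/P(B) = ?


P(A|B) = 0.0570/0.4420 = 0.1290

P(A|B) = 0.1290


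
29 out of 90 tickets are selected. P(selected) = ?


P = 29/90 = 0.3222

P = 0.3222


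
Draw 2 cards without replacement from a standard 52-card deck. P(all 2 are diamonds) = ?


P(all diamonds) = (13/52) × (12/51)
= 0.0588

P = 0.0588


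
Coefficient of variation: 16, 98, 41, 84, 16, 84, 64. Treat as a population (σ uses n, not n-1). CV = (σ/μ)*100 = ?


Mean = 57.5714
SD = 31.1763
CV = (31.1763/57.5714)*100 = 54.1523%

CV = 54.1523%


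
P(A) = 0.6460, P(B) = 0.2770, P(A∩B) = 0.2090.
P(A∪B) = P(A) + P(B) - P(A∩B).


P(A∪B) = 0.6460 + 0.2770 - 0.2090
= 0.9230 - 0.2090
= 0.7140

P(A∪B) = 0.7140


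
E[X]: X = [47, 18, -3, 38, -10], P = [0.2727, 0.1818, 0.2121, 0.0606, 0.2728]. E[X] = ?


E[X] = 47*0.2727 + 18*0.1818 - 3*0.2121 + 38*0.0606 - 10*0.2728
= 12.8169 + 3.2724 - 0.6363 + 2.3028 - 2.7280
= 15.0278

E[X] = 15.0278


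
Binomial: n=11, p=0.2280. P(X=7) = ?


C(11,7) = 330
p^7 = 3.202904e-05
(1-p)^4 = 0.355197
P = 330 * 3.202904e-05 * 0.355197 = 0.0038

P(X=7) = 0.0038


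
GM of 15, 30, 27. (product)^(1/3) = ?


Product = 15 × 30 × 27 = 12150
GM = 12150^(1/3) = 22.9893

GM = 22.9893


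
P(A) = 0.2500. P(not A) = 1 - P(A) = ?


P(not A) = 1 - 0.2500 = 0.7500

P(not A) = 0.7500


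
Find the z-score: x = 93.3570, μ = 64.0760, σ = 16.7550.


z = (93.3570 - 64.0760)/16.7550
= 29.2810/16.7550
= 1.7476

z = 1.7476


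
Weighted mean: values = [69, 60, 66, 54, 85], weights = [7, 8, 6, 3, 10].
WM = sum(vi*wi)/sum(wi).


Numerator = 69*7 + 60*8 + 66*6 + 54*3 + 85*10 = 2371
Denominator = 7 + 8 + 6 + 3 + 10 = 34
WM = 2371/34 = 69.7353

WM = 69.7353


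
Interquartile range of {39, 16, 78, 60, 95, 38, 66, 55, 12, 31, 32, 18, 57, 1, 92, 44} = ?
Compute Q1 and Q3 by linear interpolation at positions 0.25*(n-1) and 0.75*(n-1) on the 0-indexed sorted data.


Sorted: 1, 12, 16, 18, 31, 32, 38, 39, 44, 55, 57, 60, 66, 78, 92, 95
Q1 (25th %ile) = 27.7500
Q3 (75th %ile) = 61.5000
IQR = 61.5000 - 27.7500 = 33.7500

IQR = 33.7500


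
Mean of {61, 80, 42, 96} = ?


Sum = 61 + 80 + 42 + 96 = 279
n = 4
Mean = 279/4 = 69.7500

Mean = 69.7500


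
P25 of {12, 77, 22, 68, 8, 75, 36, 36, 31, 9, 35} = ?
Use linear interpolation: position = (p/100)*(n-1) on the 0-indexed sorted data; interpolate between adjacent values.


Sorted: 8, 9, 12, 22, 31, 35, 36, 36, 68, 75, 77
n = 11
Index = 25/100 * 10 = 2.5000
Lower = data[2] = 12, Upper = data[3] = 22
P25 = 12 + 0.5000*(10) = 17.0000

P25 = 17.0000


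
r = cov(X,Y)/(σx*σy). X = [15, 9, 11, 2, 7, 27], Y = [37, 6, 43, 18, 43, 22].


Mean X = 11.8333, Mean Y = 28.1667
SD X = 7.840422, SD Y = 13.849388
Cov = 2.194444
r = 2.194444/(7.840422*13.849388) = 0.0202

r = 0.0202


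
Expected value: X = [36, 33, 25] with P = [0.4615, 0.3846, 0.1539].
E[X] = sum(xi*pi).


E[X] = 36*0.4615 + 33*0.3846 + 25*0.1539
= 16.6140 + 12.6918 + 3.8475
= 33.1533

E[X] = 33.1533


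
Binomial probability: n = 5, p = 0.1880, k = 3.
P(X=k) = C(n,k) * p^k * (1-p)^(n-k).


C(5,3) = 10
p^3 = 0.006645
(1-p)^2 = 0.659344
P = 10 * 0.006645 * 0.659344 = 0.0438

P(X=3) = 0.0438


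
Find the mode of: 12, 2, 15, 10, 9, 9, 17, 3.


Frequencies: 2:1, 3:1, 9:2, 10:1, 12:1, 15:1, 17:1
Max frequency = 2
Mode = 9

Mode = 9


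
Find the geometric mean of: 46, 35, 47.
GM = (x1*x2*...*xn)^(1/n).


Product = 46 × 35 × 47 = 75670
GM = 75670^(1/3) = 42.2968

GM = 42.2968


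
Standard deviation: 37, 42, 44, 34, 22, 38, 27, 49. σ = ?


Mean = 36.6250
Variance = 68.9844
SD = sqrt(68.9844) = 8.3057

SD = 8.3057


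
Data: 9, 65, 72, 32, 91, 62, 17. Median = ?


Sorted: 9, 17, 32, 62, 65, 72, 91
n = 7 (odd)
Middle value = 62

Median = 62
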